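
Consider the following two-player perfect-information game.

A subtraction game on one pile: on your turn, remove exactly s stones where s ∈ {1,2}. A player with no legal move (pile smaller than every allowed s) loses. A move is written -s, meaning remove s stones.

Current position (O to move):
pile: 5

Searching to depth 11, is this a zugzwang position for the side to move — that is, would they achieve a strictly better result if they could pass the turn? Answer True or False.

ply 1, O at 5 | -1=-1→4; -2=+1→3*
ply 2, X at 3 | -1=-1→2*; -2=-1→1
ply 3, O at 2 | -1=-1→1; -2=+1→0*
ply 4: 0 is terminal -1 (X); from 5 depth 11
suppose O passes — search the same position with X to move:
pass> ply 1, X at 5 | -1=-1→4; -2=+1→3*
pass> ply 2, O at 3 | -1=-1→2*; -2=-1→1
pass> ply 3, X at 2 | -1=-1→1; -2=+1→0*
pass> ply 4: 0 is terminal -1 (O); from 5 depth 11
for O: play +1, pass -1

zugzwang(5, O) = False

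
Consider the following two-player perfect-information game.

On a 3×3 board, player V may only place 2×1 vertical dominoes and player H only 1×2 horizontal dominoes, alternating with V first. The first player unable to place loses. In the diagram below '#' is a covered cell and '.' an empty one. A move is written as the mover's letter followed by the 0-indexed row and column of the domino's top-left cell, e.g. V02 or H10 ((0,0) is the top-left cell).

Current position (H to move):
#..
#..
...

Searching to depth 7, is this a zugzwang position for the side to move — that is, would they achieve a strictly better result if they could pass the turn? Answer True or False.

zugzwang(#../#../..., H) = False

[#../#../...] H move#1: H01:-1/###/#../..., H11:+1/#../###/...*, H20:-1/#../#../##., H21:-1/#../#../.##
[#../###/...] end (terminal -1, V#2); searched #../#../... to 7
if H skipped the turn, V would face:
~ [#../#../...] V move#1: V01:+1/##./##./...*, V02:+1/#.#/#.#/..., V11:+1/#../##./.#., V12:+1/#../#.#/..#
~ [##./##./...] H move#2: H20:-1/##./##./##.*, H21:-1/##./##./.##
~ [##./##./##.] V move#3: V02:+1/###/###/##.*, V12:+1/##./###/###
~ [###/###/##.] end (terminal -1, H#4); searched #../#../... to 7
compare (H): move=+1 vs pass=-1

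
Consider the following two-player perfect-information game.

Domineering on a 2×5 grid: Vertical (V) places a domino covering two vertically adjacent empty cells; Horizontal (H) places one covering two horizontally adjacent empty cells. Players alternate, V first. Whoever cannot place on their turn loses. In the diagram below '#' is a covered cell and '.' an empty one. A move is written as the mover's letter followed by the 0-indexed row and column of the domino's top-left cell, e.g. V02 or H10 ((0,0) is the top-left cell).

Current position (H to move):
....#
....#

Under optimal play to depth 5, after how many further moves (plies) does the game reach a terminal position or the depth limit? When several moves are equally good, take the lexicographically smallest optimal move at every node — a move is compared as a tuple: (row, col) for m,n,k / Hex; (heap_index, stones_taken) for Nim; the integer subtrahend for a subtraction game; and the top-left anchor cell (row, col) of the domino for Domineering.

PV length from [....#/....#]: 3 plies

p1 H@[....#/....#]: H00[##..#/....#]-1 H01[.##.#/....#]+1* H02[..###/....#]-1 H10[....#/##..#]-1 H11[....#/.##.#]+1 H12[....#/..###]-1
p2 V@[.##.#/....#]: V00[###.#/#...#]-1* V03[.####/...##]-1
p3 H@[###.#/#...#]: H11[###.#/###.#]-1 H12[###.#/#.###]+1*
p4 V@[###.#/#.###] terminal -1; root [....#/....#] d5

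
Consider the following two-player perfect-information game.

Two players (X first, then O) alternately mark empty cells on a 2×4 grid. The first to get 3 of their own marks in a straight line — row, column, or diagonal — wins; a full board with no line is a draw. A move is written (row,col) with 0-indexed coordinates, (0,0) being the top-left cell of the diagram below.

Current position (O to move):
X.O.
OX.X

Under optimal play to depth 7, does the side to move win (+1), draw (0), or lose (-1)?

value(X.O./OX.X, O) = 0

ply 1, O at X.O./OX.X | (0,1)=-1→XOO./OX.X; (0,3)=-1→X.OO/OX.X; (1,2)=+0→X.O./OXOX*
ply 2, X at X.O./OXOX | (0,1)=+0→XXO./OXOX*; (0,3)=+0→X.OX/OXOX
ply 3, O at XXO./OXOX | (0,3)=+0→XXOO/OXOX*
ply 4: XXOO/OXOX is terminal +0 (X); from X.O./OX.X depth 7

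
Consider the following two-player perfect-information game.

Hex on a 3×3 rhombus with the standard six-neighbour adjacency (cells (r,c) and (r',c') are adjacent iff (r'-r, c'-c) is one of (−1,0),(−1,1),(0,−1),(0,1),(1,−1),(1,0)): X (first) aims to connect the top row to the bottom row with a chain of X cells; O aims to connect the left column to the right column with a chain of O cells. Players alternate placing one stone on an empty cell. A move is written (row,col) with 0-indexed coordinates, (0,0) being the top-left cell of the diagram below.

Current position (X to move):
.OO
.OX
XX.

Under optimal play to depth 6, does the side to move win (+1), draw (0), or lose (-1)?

[.OO/.OX/XX.] X move#1: (0,0):-1/XOO/.OX/XX.*, (1,0):-1/.OO/XOX/XX., (2,2):-1/.OO/.OX/XXX
[XOO/.OX/XX.] O move#2: (1,0):+1/XOO/OOX/XX.*, (2,2):-1/XOO/.OX/XXO
[XOO/OOX/XX.] end (terminal -1, X#3); searched .OO/.OX/XX. to 6

value(.OO/.OX/XX., X) = -1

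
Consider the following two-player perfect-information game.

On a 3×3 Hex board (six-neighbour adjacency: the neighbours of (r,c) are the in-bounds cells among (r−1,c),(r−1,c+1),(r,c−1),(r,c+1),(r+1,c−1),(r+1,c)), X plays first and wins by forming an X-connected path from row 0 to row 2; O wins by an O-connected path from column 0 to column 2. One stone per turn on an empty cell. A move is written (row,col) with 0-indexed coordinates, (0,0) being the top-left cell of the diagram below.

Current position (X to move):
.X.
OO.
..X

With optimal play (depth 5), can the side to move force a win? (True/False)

X winning at [.X./OO./..X]: False

[.X./OO./..X] X move#1: (0,0):-1/XX./OO./..X*, (0,2):-1/.XX/OO./..X, (1,2):-1/.X./OOX/..X, (2,0):-1/.X./OO./X.X, (2,1):-1/.X./OO./.XX
[XX./OO./..X] O move#2: (0,2):+1/XXO/OO./..X*, (1,2):+1/XX./OOO/..X, (2,0):+1/XX./OO./O.X, (2,1):+1/XX./OO./.OX
[XXO/OO./..X] end (terminal -1, X#3); searched .X./OO./..X to 5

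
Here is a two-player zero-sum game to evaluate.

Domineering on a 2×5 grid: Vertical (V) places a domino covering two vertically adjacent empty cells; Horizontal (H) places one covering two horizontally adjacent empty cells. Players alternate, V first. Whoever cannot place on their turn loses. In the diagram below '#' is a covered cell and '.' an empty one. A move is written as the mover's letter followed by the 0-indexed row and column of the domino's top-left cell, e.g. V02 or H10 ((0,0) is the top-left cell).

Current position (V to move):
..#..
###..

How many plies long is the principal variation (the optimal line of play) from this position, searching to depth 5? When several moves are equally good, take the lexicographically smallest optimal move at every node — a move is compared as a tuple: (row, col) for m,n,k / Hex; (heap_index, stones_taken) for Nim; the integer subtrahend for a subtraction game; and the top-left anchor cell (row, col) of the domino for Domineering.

[..#../###..] V move#1: V03:+1/..##./####.*, V04:+1/..#.#/###.#
[..##./####.] H move#2: H00:-1/####./####.*
[####./####.] V move#3: V04:+1/#####/#####*
[#####/#####] end (terminal -1, H#4); searched ..#../###.. to 5

PV length from [..#../###..]: 3 plies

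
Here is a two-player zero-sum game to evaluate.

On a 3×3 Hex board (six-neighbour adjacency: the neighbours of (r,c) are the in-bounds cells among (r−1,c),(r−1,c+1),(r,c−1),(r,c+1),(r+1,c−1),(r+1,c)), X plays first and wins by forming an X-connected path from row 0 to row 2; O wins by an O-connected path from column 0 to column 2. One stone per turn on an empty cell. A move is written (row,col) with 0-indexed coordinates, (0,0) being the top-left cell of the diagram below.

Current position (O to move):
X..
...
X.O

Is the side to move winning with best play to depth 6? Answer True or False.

[X../.../X.O] O move#1: (0,1):-1/XO./.../X.O*, (0,2):-1/X.O/.../X.O, (1,0):-1/X../O../X.O, (1,1):-1/X../.O./X.O, (1,2):-1/X../..O/X.O, (2,1):-1/X../.../XOO
[XO./.../X.O] X move#2: (0,2):+1/XOX/.../X.O*, (1,0):+1/XO./X../X.O, (1,1):+1/XO./.X./X.O, (1,2):+1/XO./..X/X.O, (2,1):+1/XO./.../XXO
[XOX/.../X.O] O move#3: (1,0):-1/XOX/O../X.O*, (1,1):-1/XOX/.O./X.O, (1,2):-1/XOX/..O/X.O, (2,1):-1/XOX/.../XOO
[XOX/O../X.O] X move#4: (1,1):+1/XOX/OX./X.O*, (1,2):+1/XOX/O.X/X.O, (2,1):+1/XOX/O../XXO
[XOX/OX./X.O] end (terminal -1, O#5); searched X../.../X.O to 6

O winning at [X../.../X.O]: False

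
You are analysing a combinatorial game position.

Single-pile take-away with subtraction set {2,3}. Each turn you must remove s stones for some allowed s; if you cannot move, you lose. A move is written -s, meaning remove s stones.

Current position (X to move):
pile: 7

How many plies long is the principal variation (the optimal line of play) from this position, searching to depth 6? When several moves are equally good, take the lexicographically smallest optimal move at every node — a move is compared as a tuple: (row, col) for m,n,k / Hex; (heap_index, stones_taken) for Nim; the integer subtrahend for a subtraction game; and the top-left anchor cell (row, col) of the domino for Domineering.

[7] X move#1: -2:+1/5*, -3:-1/4
[5] O move#2: -2:-1/3*, -3:-1/2
[3] X move#3: -2:+1/1*, -3:+1/0
[1] end (terminal -1, O#4); searched 7 to 6

PV length from [7]: 3 plies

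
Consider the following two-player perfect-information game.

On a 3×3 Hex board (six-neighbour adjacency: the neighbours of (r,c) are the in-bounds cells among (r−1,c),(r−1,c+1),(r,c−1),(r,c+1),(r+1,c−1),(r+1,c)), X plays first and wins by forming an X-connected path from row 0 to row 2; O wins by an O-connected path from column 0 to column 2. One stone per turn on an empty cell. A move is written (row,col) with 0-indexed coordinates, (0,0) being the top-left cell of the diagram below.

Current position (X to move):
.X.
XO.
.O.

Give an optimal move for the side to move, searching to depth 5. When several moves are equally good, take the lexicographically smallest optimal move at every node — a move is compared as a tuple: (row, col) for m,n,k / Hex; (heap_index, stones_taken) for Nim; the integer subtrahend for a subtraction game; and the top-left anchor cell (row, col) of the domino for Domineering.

p1 X@[.X./XO./.O.]: (0,0)[XX./XO./.O.]-1 (0,2)[.XX/XO./.O.]-1 (1,2)[.X./XOX/.O.]-1 (2,0)[.X./XO./XO.]+1* (2,2)[.X./XO./.OX]-1
p2 O@[.X./XO./XO.] terminal -1; root [.X./XO./.O.] d5

X's best at [.X./XO./.O.]: (2,0)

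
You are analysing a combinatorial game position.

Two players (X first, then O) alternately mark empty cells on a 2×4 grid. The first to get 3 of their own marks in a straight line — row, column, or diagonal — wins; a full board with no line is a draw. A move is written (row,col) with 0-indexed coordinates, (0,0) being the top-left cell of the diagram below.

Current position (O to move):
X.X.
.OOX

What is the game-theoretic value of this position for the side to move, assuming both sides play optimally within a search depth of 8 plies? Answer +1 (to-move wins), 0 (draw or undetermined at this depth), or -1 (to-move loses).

value(X.X./.OOX, O) = +1

ply 1, O at X.X./.OOX | (0,1)=+0→XOX./.OOX; (0,3)=-1→X.XO/.OOX; (1,0)=+1→X.X./OOOX*
ply 2: X.X./OOOX is terminal -1 (X); from X.X./.OOX depth 8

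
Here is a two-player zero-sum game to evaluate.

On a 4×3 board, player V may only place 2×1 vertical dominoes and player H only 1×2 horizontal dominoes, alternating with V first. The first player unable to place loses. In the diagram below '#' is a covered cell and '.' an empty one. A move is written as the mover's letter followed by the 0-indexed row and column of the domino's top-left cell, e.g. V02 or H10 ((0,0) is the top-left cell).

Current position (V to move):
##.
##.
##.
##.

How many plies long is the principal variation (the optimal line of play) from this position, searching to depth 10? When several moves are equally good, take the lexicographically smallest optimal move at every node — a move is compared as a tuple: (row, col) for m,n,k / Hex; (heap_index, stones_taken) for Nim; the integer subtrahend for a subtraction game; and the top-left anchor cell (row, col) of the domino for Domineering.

PV length from [##./##./##./##.]: 1 ply

ply 1, V at ##./##./##./##. | V02=+1→###/###/##./##.*; V12=+1→##./###/###/##.; V22=+1→##./##./###/###
ply 2: ###/###/##./##. is terminal -1 (H); from ##./##./##./##. depth 10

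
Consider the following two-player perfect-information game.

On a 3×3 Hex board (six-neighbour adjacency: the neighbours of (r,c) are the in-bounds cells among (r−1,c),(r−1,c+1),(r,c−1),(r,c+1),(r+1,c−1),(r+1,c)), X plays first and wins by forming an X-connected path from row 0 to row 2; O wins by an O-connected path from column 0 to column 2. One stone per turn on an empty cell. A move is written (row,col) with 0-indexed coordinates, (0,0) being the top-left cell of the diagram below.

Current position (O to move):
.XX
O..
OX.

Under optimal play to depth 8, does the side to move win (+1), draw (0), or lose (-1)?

[.XX/O../OX.] O move#1: (0,0):-1/OXX/O../OX.*, (1,1):-1/.XX/OO./OX., (1,2):-1/.XX/O.O/OX., (2,2):-1/.XX/O../OXO
[OXX/O../OX.] X move#2: (1,1):+1/OXX/OX./OX.*, (1,2):+1/OXX/O.X/OX., (2,2):+1/OXX/O../OXX
[OXX/OX./OX.] end (terminal -1, O#3); searched .XX/O../OX. to 8

value(.XX/O../OX., O) = -1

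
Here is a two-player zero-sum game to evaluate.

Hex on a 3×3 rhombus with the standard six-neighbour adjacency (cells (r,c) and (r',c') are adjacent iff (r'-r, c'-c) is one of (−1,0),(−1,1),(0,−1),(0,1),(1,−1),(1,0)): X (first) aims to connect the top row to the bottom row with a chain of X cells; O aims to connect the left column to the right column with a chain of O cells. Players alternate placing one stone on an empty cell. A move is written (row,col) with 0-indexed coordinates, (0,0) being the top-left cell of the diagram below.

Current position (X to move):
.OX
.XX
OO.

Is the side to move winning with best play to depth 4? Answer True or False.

X winning at [.OX/.XX/OO.]: True

ply 1, X at .OX/.XX/OO. | (0,0)=-1→XOX/.XX/OO.; (1,0)=-1→.OX/XXX/OO.; (2,2)=+1→.OX/.XX/OOX*
ply 2: .OX/.XX/OOX is terminal -1 (O); from .OX/.XX/OO. depth 4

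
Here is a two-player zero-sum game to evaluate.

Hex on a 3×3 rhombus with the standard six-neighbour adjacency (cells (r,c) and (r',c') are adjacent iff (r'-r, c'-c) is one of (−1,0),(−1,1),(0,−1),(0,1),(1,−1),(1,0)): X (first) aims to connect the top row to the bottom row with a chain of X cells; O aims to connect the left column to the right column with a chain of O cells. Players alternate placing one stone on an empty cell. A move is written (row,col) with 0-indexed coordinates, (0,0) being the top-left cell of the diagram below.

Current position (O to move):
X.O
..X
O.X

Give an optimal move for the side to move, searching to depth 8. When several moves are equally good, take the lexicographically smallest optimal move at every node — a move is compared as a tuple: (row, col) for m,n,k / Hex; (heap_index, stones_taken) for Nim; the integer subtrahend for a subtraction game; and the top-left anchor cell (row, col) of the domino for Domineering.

O's best at [X.O/..X/O.X]: (0,1)

p1 O@[X.O/..X/O.X]: (0,1)[XOO/..X/O.X]+1* (1,0)[X.O/O.X/O.X]+1 (1,1)[X.O/.OX/O.X]+1 (2,1)[X.O/..X/OOX]-1
p2 X@[XOO/..X/O.X]: (1,0)[XOO/X.X/O.X]-1* (1,1)[XOO/.XX/O.X]-1 (2,1)[XOO/..X/OXX]-1
p3 O@[XOO/X.X/O.X]: (1,1)[XOO/XOX/O.X]+1* (2,1)[XOO/X.X/OOX]-1
p4 X@[XOO/XOX/O.X] terminal -1; root [X.O/..X/O.X] d8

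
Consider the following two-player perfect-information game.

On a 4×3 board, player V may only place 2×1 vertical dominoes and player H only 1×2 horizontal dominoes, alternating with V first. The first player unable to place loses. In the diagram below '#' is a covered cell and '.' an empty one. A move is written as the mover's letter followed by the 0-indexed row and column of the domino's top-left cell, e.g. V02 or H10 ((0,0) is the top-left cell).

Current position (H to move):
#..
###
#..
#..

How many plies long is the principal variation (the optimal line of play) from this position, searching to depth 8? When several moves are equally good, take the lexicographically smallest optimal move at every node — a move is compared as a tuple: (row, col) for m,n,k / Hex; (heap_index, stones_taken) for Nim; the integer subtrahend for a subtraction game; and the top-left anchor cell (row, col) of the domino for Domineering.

PV length from [#../###/#../#..]: 1 ply

[#../###/#../#..] H move#1: H01:-1/###/###/#../#.., H21:+1/#../###/###/#..*, H31:+1/#../###/#../###
[#../###/###/#..] end (terminal -1, V#2); searched #../###/#../#.. to 8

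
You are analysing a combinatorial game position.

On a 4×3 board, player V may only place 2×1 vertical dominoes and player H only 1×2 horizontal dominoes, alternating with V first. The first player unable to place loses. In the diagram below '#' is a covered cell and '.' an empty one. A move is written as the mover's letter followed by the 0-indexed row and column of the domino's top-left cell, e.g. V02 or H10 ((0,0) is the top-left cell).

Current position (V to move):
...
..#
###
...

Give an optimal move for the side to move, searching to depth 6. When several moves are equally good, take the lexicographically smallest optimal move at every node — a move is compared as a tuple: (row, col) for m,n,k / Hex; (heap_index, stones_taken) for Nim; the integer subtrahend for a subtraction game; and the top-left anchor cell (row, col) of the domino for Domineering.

[.../..#/###/...] V move#1: V00:-1/#../#.#/###/..., V01:+1/.#./.##/###/...*
[.#./.##/###/...] H move#2: H30:-1/.#./.##/###/##.*, H31:-1/.#./.##/###/.##
[.#./.##/###/##.] V move#3: V00:+1/##./###/###/##.*
[##./###/###/##.] end (terminal -1, H#4); searched .../..#/###/... to 6

V's best at [.../..#/###/...]: V01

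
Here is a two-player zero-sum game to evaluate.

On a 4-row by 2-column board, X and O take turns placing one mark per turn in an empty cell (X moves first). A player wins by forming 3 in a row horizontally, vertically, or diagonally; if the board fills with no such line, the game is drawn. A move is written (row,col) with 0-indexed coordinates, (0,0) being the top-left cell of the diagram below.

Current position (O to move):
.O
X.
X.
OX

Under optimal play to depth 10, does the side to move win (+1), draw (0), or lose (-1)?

[.O/X./X./OX] O move#1: (0,0):+0/OO/X./X./OX*, (1,1):-1/.O/XO/X./OX, (2,1):-1/.O/X./XO/OX
[OO/X./X./OX] X move#2: (1,1):+0/OO/XX/X./OX*, (2,1):+0/OO/X./XX/OX
[OO/XX/X./OX] O move#3: (2,1):+0/OO/XX/XO/OX*
[OO/XX/XO/OX] end (terminal +0, X#4); searched .O/X./X./OX to 10

value(.O/X./X./OX, O) = 0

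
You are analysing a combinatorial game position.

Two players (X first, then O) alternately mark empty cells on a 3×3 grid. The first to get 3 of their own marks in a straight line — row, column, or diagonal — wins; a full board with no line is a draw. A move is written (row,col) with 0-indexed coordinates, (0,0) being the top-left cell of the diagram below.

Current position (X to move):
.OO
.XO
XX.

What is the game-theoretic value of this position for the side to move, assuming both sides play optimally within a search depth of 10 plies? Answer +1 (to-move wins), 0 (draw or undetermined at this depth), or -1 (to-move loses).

ply 1, X at .OO/.XO/XX. | (0,0)=-1→XOO/.XO/XX.; (1,0)=-1→.OO/XXO/XX.; (2,2)=+1→.OO/.XO/XXX*
ply 2: .OO/.XO/XXX is terminal -1 (O); from .OO/.XO/XX. depth 10

value(.OO/.XO/XX., X) = +1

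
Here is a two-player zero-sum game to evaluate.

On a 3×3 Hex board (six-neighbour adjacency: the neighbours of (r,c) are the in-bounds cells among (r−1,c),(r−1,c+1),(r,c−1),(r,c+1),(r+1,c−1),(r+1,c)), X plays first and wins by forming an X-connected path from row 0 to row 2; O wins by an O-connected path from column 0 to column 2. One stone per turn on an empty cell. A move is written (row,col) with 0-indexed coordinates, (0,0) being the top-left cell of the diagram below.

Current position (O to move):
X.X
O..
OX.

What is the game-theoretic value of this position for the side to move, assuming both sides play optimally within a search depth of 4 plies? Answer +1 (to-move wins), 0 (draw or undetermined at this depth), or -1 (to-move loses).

ply 1, O at X.X/O../OX. | (0,1)=-1→XOX/O../OX.*; (1,1)=-1→X.X/OO./OX.; (1,2)=-1→X.X/O.O/OX.; (2,2)=-1→X.X/O../OXO
ply 2, X at XOX/O../OX. | (1,1)=+1→XOX/OX./OX.*; (1,2)=+1→XOX/O.X/OX.; (2,2)=+1→XOX/O../OXX
ply 3: XOX/OX./OX. is terminal -1 (O); from X.X/O../OX. depth 4

value(X.X/O../OX., O) = -1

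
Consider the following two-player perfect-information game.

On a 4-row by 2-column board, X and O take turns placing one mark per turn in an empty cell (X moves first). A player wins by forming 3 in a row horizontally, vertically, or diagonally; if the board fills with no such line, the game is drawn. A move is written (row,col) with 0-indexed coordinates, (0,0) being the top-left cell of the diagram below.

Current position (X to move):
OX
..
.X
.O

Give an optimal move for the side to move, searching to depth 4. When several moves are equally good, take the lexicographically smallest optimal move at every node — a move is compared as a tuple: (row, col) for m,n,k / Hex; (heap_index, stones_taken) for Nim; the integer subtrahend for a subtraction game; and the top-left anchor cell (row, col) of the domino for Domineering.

p1 X@[OX/../.X/.O]: (1,0)[OX/X./.X/.O]+0 (1,1)[OX/.X/.X/.O]+1* (2,0)[OX/../XX/.O]+0 (3,0)[OX/../.X/XO]+0
p2 O@[OX/.X/.X/.O] terminal -1; root [OX/../.X/.O] d4

X's best at [OX/../.X/.O]: (1,1)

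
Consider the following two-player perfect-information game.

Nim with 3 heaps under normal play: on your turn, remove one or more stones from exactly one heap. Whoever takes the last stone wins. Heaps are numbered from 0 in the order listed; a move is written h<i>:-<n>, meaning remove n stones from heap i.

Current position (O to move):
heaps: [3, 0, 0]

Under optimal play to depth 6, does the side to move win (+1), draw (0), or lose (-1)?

ply 1, O at (3,0,0) | h0:-1=-1→(2,0,0); h0:-2=-1→(1,0,0); h0:-3=+1→(0,0,0)*
ply 2: (0,0,0) is terminal -1 (X); from (3,0,0) depth 6

value((3,0,0), O) = +1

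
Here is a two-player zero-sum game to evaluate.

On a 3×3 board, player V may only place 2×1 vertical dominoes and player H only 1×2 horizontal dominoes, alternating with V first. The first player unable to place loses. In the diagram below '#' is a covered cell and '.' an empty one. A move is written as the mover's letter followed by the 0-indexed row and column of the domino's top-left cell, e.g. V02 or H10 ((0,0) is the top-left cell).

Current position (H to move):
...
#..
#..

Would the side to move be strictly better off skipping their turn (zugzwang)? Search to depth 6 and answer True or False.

[.../#../#..] H move#1: H00:-1/##./#../#.., H01:-1/.##/#../#.., H11:+1/.../###/#..*, H21:-1/.../#../###
[.../###/#..] end (terminal -1, V#2); searched .../#../#.. to 6
pass branch (V moves first from the same position):
  | [.../#../#..] V move#1: V01:+1/.#./##./#..*, V02:+1/..#/#.#/#.., V11:+1/.../##./##., V12:+1/.../#.#/#.#
  | [.#./##./#..] H move#2: H21:-1/.#./##./###*
  | [.#./##./###] V move#3: V02:+1/.##/###/###*
  | [.##/###/###] end (terminal -1, H#4); searched .../#../#.. to 6
H moving scores +1; H passing scores -1

zugzwang(.../#../#.., H) = False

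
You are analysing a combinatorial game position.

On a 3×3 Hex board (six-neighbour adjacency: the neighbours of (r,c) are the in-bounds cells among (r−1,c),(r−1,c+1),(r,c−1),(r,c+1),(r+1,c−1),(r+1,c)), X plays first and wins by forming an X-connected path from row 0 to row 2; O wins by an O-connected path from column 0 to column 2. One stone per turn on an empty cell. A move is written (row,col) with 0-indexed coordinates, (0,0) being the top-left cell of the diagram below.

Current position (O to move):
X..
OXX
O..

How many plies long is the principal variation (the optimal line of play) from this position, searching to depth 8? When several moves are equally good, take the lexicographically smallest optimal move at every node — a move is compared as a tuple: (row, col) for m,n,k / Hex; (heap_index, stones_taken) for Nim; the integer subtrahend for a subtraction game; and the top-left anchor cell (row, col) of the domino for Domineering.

PV length from [X../OXX/O..]: 4 plies

ply 1, O at X../OXX/O.. | (0,1)=-1→XO./OXX/O..*; (0,2)=-1→X.O/OXX/O..; (2,1)=-1→X../OXX/OO.; (2,2)=-1→X../OXX/O.O
ply 2, X at XO./OXX/O.. | (0,2)=+1→XOX/OXX/O..*; (2,1)=-1→XO./OXX/OX.; (2,2)=-1→XO./OXX/O.X
ply 3, O at XOX/OXX/O.. | (2,1)=-1→XOX/OXX/OO.*; (2,2)=-1→XOX/OXX/O.O
ply 4, X at XOX/OXX/OO. | (2,2)=+1→XOX/OXX/OOX*
ply 5: XOX/OXX/OOX is terminal -1 (O); from X../OXX/O.. depth 8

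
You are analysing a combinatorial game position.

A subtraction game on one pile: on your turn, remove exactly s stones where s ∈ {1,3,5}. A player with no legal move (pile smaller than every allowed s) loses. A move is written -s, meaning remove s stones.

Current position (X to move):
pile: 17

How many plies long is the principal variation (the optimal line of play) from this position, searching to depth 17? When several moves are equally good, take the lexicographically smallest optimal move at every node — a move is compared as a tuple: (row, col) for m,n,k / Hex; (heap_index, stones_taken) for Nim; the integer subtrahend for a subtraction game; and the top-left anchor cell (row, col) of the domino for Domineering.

PV length from [17]: 17 plies

p1 X@[17]: -1[16]+1* -3[14]+1 -5[12]+1
p2 O@[16]: -1[15]-1* -3[13]-1 -5[11]-1
p3 X@[15]: -1[14]+1* -3[12]+1 -5[10]+1
p4 O@[14]: -1[13]-1* -3[11]-1 -5[9]-1
p5 X@[13]: -1[12]+1* -3[10]+1 -5[8]+1
p6 O@[12]: -1[11]-1* -3[9]-1 -5[7]-1
p7 X@[11]: -1[10]+1* -3[8]+1 -5[6]+1
p8 O@[10]: -1[9]-1* -3[7]-1 -5[5]-1
p9 X@[9]: -1[8]+1* -3[6]+1 -5[4]+1
p10 O@[8]: -1[7]-1* -3[5]-1 -5[3]-1
p11 X@[7]: -1[6]+1* -3[4]+1 -5[2]+1
p12 O@[6]: -1[5]-1* -3[3]-1 -5[1]-1
p13 X@[5]: -1[4]+1* -3[2]+1 -5[0]+1
p14 O@[4]: -1[3]-1* -3[1]-1
p15 X@[3]: -1[2]+1* -3[0]+1
p16 O@[2]: -1[1]-1*
p17 X@[1]: -1[0]+1*
p18 O@[0] terminal -1; root [17] d17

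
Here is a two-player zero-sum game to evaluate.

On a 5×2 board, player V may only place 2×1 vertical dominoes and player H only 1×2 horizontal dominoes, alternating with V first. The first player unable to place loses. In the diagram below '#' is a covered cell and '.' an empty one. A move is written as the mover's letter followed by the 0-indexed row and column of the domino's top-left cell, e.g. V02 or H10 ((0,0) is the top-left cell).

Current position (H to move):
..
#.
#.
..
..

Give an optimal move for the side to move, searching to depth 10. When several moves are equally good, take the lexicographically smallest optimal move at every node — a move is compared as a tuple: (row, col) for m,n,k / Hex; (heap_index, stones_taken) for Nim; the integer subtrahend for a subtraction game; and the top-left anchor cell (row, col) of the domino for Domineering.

[../#./#./../..] H move#1: H00:-1/##/#./#./../.., H30:+1/../#./#./##/..*, H40:+1/../#./#./../##
[../#./#./##/..] V move#2: V01:-1/.#/##/#./##/..*, V11:-1/../##/##/##/..
[.#/##/#./##/..] H move#3: H40:+1/.#/##/#./##/##*
[.#/##/#./##/##] end (terminal -1, V#4); searched ../#./#./../.. to 10

H's best at [../#./#./../..]: H30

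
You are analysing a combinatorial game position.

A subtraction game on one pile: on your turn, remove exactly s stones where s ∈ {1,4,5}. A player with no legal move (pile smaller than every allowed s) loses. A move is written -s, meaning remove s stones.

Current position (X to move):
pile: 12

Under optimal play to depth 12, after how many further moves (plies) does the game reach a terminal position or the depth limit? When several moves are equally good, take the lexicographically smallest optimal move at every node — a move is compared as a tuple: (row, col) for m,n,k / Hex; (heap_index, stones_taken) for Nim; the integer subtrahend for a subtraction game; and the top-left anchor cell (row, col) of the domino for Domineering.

PV length from [12]: 5 plies

p1 X@[12]: -1[11]-1 -4[8]+1* -5[7]-1
p2 O@[8]: -1[7]-1* -4[4]-1 -5[3]-1
p3 X@[7]: -1[6]-1 -4[3]-1 -5[2]+1*
p4 O@[2]: -1[1]-1*
p5 X@[1]: -1[0]+1*
p6 O@[0] terminal -1; root [12] d12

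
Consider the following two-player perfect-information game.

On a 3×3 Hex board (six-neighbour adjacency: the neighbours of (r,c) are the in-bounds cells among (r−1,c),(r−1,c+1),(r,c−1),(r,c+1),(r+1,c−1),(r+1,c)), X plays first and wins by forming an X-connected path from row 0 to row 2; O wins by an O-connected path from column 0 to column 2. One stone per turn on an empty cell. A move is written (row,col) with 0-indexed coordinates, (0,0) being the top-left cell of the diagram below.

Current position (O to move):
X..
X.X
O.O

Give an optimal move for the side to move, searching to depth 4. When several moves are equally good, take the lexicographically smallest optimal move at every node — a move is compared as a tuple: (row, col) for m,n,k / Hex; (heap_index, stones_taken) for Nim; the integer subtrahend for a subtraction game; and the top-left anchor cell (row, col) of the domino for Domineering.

O's best at [X../X.X/O.O]: (0,2)

[X../X.X/O.O] O move#1: (0,1):-1/XO./X.X/O.O, (0,2):+1/X.O/X.X/O.O*, (1,1):+1/X../XOX/O.O, (2,1):+1/X../X.X/OOO
[X.O/X.X/O.O] X move#2: (0,1):-1/XXO/X.X/O.O*, (1,1):-1/X.O/XXX/O.O, (2,1):-1/X.O/X.X/OXO
[XXO/X.X/O.O] O move#3: (1,1):+1/XXO/XOX/O.O*, (2,1):+1/XXO/X.X/OOO
[XXO/XOX/O.O] end (terminal -1, X#4); searched X../X.X/O.O to 4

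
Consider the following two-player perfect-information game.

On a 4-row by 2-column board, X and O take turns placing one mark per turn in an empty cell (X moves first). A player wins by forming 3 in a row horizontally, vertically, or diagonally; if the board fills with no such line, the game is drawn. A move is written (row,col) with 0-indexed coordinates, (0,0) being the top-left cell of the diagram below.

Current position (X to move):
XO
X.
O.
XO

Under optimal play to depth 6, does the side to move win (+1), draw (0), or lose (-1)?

ply 1, X at XO/X./O./XO | (1,1)=+0→XO/XX/O./XO*; (2,1)=+0→XO/X./OX/XO
ply 2, O at XO/XX/O./XO | (2,1)=+0→XO/XX/OO/XO*
ply 3: XO/XX/OO/XO is terminal +0 (X); from XO/X./O./XO depth 6

value(XO/X./O./XO, X) = 0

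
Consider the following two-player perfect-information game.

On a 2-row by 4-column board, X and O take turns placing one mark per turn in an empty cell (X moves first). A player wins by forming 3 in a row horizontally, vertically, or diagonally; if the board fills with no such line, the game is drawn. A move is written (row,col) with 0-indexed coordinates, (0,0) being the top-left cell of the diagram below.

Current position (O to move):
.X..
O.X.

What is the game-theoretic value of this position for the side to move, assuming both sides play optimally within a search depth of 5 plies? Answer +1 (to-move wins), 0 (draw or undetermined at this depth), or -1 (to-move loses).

value(.X../O.X., O) = 0

ply 1, O at .X../O.X. | (0,0)=+0→OX../O.X.*; (0,2)=+0→.XO./O.X.; (0,3)=+0→.X.O/O.X.; (1,1)=-1→.X../OOX.; (1,3)=-1→.X../O.XO
ply 2, X at OX../O.X. | (0,2)=+0→OXX./O.X.*; (0,3)=+0→OX.X/O.X.; (1,1)=+0→OX../OXX.; (1,3)=+0→OX../O.XX
ply 3, O at OXX./O.X. | (0,3)=+0→OXXO/O.X.*; (1,1)=-1→OXX./OOX.; (1,3)=-1→OXX./O.XO
ply 4, X at OXXO/O.X. | (1,1)=+0→OXXO/OXX.*; (1,3)=+0→OXXO/O.XX
ply 5, O at OXXO/OXX. | (1,3)=+0→OXXO/OXXO*
ply 6: OXXO/OXXO is terminal +0 (X); from .X../O.X. depth 5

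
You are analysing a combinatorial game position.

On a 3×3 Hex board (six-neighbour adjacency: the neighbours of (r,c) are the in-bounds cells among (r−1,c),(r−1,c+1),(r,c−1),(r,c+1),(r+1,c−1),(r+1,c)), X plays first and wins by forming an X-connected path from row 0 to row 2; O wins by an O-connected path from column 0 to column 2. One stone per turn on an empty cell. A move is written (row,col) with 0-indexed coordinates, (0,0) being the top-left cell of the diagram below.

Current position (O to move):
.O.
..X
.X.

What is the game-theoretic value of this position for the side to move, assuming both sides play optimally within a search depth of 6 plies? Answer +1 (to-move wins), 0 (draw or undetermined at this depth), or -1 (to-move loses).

value(.O./..X/.X., O) = +1

ply 1, O at .O./..X/.X. | (0,0)=-1→OO./..X/.X.; (0,2)=+1→.OO/..X/.X.*; (1,0)=-1→.O./O.X/.X.; (1,1)=-1→.O./.OX/.X.; (2,0)=-1→.O./..X/OX.; (2,2)=-1→.O./..X/.XO
ply 2, X at .OO/..X/.X. | (0,0)=-1→XOO/..X/.X.*; (1,0)=-1→.OO/X.X/.X.; (1,1)=-1→.OO/.XX/.X.; (2,0)=-1→.OO/..X/XX.; (2,2)=-1→.OO/..X/.XX
ply 3, O at XOO/..X/.X. | (1,0)=+1→XOO/O.X/.X.*; (1,1)=+1→XOO/.OX/.X.; (2,0)=+1→XOO/..X/OX.; (2,2)=-1→XOO/..X/.XO
ply 4: XOO/O.X/.X. is terminal -1 (X); from .O./..X/.X. depth 6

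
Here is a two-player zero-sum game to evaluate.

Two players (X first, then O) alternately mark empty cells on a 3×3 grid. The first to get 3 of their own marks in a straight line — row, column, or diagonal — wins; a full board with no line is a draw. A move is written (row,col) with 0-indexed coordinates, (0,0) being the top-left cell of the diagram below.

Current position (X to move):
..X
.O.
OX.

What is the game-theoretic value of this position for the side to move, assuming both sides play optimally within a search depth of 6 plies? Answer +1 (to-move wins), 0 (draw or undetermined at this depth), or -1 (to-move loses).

ply 1, X at ..X/.O./OX. | (0,0)=+0→X.X/.O./OX.*; (0,1)=-1→.XX/.O./OX.; (1,0)=+0→..X/XO./OX.; (1,2)=+0→..X/.OX/OX.; (2,2)=+0→..X/.O./OXX
ply 2, O at X.X/.O./OX. | (0,1)=+0→XOX/.O./OX.*; (1,0)=-1→X.X/OO./OX.; (1,2)=-1→X.X/.OO/OX.; (2,2)=-1→X.X/.O./OXO
ply 3, X at XOX/.O./OX. | (1,0)=+0→XOX/XO./OX.*; (1,2)=+0→XOX/.OX/OX.; (2,2)=+0→XOX/.O./OXX
ply 4, O at XOX/XO./OX. | (1,2)=+0→XOX/XOO/OX.*; (2,2)=+0→XOX/XO./OXO
ply 5, X at XOX/XOO/OX. | (2,2)=+0→XOX/XOO/OXX*
ply 6: XOX/XOO/OXX is terminal +0 (O); from ..X/.O./OX. depth 6

value(..X/.O./OX., X) = 0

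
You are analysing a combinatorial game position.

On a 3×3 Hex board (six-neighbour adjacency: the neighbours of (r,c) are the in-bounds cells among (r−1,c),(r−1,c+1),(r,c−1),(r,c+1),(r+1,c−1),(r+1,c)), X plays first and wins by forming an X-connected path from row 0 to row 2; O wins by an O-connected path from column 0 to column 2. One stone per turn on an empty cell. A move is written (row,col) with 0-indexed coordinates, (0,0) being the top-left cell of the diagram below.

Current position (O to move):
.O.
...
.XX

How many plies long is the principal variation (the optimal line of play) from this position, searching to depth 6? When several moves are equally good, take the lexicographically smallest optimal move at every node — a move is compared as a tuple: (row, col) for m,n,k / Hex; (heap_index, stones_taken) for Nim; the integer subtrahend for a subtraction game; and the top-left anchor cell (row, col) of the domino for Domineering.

p1 O@[.O./.../.XX]: (0,0)[OO./.../.XX]-1 (0,2)[.OO/.../.XX]+1* (1,0)[.O./O../.XX]-1 (1,1)[.O./.O./.XX]+1 (1,2)[.O./..O/.XX]+1 (2,0)[.O./.../OXX]-1
p2 X@[.OO/.../.XX]: (0,0)[XOO/.../.XX]-1* (1,0)[.OO/X../.XX]-1 (1,1)[.OO/.X./.XX]-1 (1,2)[.OO/..X/.XX]-1 (2,0)[.OO/.../XXX]-1
p3 O@[XOO/.../.XX]: (1,0)[XOO/O../.XX]+1* (1,1)[XOO/.O./.XX]+1 (1,2)[XOO/..O/.XX]-1 (2,0)[XOO/.../OXX]+1
p4 X@[XOO/O../.XX] terminal -1; root [.O./.../.XX] d6

PV length from [.O./.../.XX]: 3 plies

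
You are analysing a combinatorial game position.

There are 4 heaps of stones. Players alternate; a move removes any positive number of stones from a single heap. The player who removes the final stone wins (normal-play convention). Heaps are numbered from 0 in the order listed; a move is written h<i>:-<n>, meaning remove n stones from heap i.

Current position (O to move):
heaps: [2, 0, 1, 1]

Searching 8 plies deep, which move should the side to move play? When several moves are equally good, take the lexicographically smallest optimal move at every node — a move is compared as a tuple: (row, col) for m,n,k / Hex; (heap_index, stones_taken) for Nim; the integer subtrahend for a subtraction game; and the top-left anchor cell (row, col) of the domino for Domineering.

ply 1, O at (2,0,1,1) | h0:-1=-1→(1,0,1,1); h0:-2=+1→(0,0,1,1)*; h2:-1=-1→(2,0,0,1); h3:-1=-1→(2,0,1,0)
ply 2, X at (0,0,1,1) | h2:-1=-1→(0,0,0,1)*; h3:-1=-1→(0,0,1,0)
ply 3, O at (0,0,0,1) | h3:-1=+1→(0,0,0,0)*
ply 4: (0,0,0,0) is terminal -1 (X); from (2,0,1,1) depth 8

O's best at [(2,0,1,1)]: h0:-2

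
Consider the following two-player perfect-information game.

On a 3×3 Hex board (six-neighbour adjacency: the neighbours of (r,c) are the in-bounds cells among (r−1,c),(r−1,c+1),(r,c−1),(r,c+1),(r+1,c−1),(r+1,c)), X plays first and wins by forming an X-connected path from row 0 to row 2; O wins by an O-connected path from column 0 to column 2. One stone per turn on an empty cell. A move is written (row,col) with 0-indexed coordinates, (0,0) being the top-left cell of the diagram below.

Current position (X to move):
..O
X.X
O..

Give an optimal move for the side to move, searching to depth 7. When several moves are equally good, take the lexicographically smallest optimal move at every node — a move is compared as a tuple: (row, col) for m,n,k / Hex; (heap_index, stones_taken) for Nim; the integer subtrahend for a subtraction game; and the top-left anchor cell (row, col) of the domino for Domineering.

X's best at [..O/X.X/O..]: (1,1)

[..O/X.X/O..] X move#1: (0,0):-1/X.O/X.X/O.., (0,1):-1/.XO/X.X/O.., (1,1):+1/..O/XXX/O..*, (2,1):-1/..O/X.X/OX., (2,2):-1/..O/X.X/O.X
[..O/XXX/O..] O move#2: (0,0):-1/O.O/XXX/O..*, (0,1):-1/.OO/XXX/O.., (2,1):-1/..O/XXX/OO., (2,2):-1/..O/XXX/O.O
[O.O/XXX/O..] X move#3: (0,1):+1/OXO/XXX/O..*, (2,1):-1/O.O/XXX/OX., (2,2):-1/O.O/XXX/O.X
[OXO/XXX/O..] O move#4: (2,1):-1/OXO/XXX/OO.*, (2,2):-1/OXO/XXX/O.O
[OXO/XXX/OO.] X move#5: (2,2):+1/OXO/XXX/OOX*
[OXO/XXX/OOX] end (terminal -1, O#6); searched ..O/X.X/O.. to 7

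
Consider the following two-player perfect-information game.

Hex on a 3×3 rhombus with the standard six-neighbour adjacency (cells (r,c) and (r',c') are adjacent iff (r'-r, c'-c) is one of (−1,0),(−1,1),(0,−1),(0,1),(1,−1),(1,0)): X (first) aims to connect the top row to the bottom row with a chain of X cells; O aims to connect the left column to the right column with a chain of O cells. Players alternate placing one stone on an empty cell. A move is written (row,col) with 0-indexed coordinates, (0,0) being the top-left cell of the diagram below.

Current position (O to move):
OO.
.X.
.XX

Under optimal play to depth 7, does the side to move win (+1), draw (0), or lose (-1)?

ply 1, O at OO./.X./.XX | (0,2)=+1→OOO/.X./.XX*; (1,0)=-1→OO./OX./.XX; (1,2)=-1→OO./.XO/.XX; (2,0)=-1→OO./.X./OXX
ply 2: OOO/.X./.XX is terminal -1 (X); from OO./.X./.XX depth 7

value(OO./.X./.XX, O) = +1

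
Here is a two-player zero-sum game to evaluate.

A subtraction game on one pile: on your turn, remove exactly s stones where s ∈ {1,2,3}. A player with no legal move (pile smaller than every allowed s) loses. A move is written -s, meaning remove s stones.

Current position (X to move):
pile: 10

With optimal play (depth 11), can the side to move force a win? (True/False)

p1 X@[10]: -1[9]-1 -2[8]+1* -3[7]-1
p2 O@[8]: -1[7]-1* -2[6]-1 -3[5]-1
p3 X@[7]: -1[6]-1 -2[5]-1 -3[4]+1*
p4 O@[4]: -1[3]-1* -2[2]-1 -3[1]-1
p5 X@[3]: -1[2]-1 -2[1]-1 -3[0]+1*
p6 O@[0] terminal -1; root [10] d11

X winning at [10]: True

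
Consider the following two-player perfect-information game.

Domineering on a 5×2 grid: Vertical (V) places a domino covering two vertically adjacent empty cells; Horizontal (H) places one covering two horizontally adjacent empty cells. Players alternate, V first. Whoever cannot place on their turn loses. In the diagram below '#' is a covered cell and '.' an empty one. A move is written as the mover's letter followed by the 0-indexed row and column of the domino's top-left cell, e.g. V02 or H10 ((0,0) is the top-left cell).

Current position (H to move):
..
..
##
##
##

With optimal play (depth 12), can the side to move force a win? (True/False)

H winning at [../../##/##/##]: True

[../../##/##/##] H move#1: H00:+1/##/../##/##/##*, H10:+1/../##/##/##/##
[##/../##/##/##] end (terminal -1, V#2); searched ../../##/##/## to 12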